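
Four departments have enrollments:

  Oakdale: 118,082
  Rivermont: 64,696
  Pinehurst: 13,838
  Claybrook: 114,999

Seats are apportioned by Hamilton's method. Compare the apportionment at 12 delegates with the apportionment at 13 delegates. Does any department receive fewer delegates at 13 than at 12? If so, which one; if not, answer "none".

At 12 seats: Oakdale 5, Rivermont 2, Pinehurst 1, Claybrook 4.
At 13 seats: Oakdale 5, Rivermont 3, Pinehurst 0, Claybrook 5.
Pinehurst drops from 1 to 0.

Pinehurst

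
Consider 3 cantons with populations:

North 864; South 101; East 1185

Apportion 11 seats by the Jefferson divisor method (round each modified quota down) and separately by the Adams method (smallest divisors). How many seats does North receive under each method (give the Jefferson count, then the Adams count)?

5 and 4

Jefferson: North 5, South 0, East 6.
Adams: North 4, South 1, East 6.
North gets 5 under Jefferson and 4 under Adams.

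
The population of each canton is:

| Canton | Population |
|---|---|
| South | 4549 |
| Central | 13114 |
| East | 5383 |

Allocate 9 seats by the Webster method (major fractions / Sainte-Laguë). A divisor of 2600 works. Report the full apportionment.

With modified divisor 2600: modified quotas South 1.750, Central 5.044, East 2.070.
Rounding to the nearest integer: South 2, Central 5, East 2 (total 9).

South 2; Central 5; East 2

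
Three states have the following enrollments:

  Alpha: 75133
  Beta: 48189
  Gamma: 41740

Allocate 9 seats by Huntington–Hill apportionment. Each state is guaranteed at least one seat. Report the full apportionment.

Alpha: 4, Beta: 3, Gamma: 2

With divisor 18357: modified quotas Alpha 4.093, Beta 2.625, Gamma 2.274.
Geometric-mean thresholds: Alpha √(4·5)=4.472, Beta √(2·3)=2.449, Gamma √(2·3)=2.449.
Each quota rounded against its threshold gives Alpha 4, Beta 3, Gamma 2 (total 9).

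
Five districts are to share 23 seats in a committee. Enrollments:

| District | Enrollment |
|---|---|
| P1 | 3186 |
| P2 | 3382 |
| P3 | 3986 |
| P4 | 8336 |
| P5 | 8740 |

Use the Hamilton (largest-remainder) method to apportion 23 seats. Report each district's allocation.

Total 27630; standard divisor 27630/23 ≈ 1201.304.
Standard quotas: P1 2.6521, P2 2.8153, P3 3.3181, P4 6.9391, P5 7.2754.
Lower quotas: P1 2, P2 2, P3 3, P4 6, P5 7 (sum 20, leaving 3 seats).
Remainders in descending order: P4 0.9391, P2 0.8153, P1 0.6521, P3 0.3181, P5 0.2754.
Largest remainders: P4, P2, P1 receive the extra seats.

P1: 3, P2: 3, P3: 3, P4: 7, P5: 7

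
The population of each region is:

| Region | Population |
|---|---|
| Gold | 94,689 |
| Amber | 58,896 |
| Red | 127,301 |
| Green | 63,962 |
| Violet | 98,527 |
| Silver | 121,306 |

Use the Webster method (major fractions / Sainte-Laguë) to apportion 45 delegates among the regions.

Gold 7, Amber 5, Red 10, Green 5, Violet 8, Silver 10

Standard divisor 564681/45 ≈ 12548.467; standard quotas: Gold 7.546, Amber 4.693, Red 10.145, Green 5.097, Violet 7.852, Silver 9.667.
Rounding to the nearest integer gives 8, 5, 10, 5, 8, 10 = 46 seats, so the divisor must be adjusted.
With modified divisor 12700: modified quotas Gold 7.456, Amber 4.637, Red 10.024, Green 5.036, Violet 7.758, Silver 9.552.
Rounding to the nearest integer: Gold 7, Amber 5, Red 10, Green 5, Violet 8, Silver 10 (total 45).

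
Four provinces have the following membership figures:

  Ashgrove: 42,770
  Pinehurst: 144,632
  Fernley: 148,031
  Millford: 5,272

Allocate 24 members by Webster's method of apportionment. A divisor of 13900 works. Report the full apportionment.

With modified divisor 13900: modified quotas Ashgrove 3.077, Pinehurst 10.405, Fernley 10.650, Millford 0.379.
Rounding to the nearest integer: Ashgrove 3, Pinehurst 10, Fernley 11, Millford 0 (total 24).

Ashgrove 3, Pinehurst 10, Fernley 11, Millford 0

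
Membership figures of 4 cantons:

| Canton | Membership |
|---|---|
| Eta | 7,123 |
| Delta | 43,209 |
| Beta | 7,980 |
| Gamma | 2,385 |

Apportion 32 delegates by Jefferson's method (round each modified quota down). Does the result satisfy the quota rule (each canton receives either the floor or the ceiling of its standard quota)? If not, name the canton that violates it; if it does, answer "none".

Standard quotas: Eta 3.755, Delta 22.780, Beta 4.207, Gamma 1.257.
Jefferson allocation: Eta 3, Delta 24, Beta 4, Gamma 1.
Delta has quota 22.780 (lower 22, upper 23) but receives 24 — outside the quota interval.

Delta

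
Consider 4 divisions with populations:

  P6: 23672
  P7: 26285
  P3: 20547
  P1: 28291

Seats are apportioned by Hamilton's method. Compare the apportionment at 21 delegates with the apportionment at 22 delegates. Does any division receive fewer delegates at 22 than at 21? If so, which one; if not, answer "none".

At 21 seats: P6 5, P7 6, P3 4, P1 6.
At 22 seats: P6 5, P7 6, P3 5, P1 6.
No division's allocation decreased.

none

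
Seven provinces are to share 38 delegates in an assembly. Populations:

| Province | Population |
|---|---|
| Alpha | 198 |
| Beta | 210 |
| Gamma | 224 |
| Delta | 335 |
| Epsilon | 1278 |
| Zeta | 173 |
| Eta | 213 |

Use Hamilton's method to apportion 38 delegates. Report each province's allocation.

Total 2631; standard divisor 2631/38 ≈ 69.237.
Standard quotas: Alpha 2.860, Beta 3.033, Gamma 3.235, Delta 4.838, Epsilon 18.458, Zeta 2.499, Eta 3.076.
Lower quotas: Alpha 2, Beta 3, Gamma 3, Delta 4, Epsilon 18, Zeta 2, Eta 3 (sum 35, leaving 3 seats).
Remainders in descending order: Alpha 0.860, Delta 0.838, Zeta 0.499, Epsilon 0.458, Gamma 0.235, Eta 0.076, Beta 0.033.
The surplus seats go to Alpha, Delta, Zeta.

Alpha: 3, Beta: 3, Gamma: 3, Delta: 5, Epsilon: 18, Zeta: 3, Eta: 3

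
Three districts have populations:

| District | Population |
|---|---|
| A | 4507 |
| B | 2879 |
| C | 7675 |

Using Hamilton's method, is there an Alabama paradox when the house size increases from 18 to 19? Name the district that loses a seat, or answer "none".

B

At 18 seats: A 5, B 4, C 9.
At 19 seats: A 6, B 3, C 10.
B drops from 4 to 3.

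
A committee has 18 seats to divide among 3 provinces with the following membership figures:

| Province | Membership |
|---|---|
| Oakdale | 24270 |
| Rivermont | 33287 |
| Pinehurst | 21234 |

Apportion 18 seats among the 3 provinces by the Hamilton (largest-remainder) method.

Oakdale=5; Rivermont=8; Pinehurst=5

Standard divisor: 78791 ÷ 18 ≈ 4377.278.
Standard quotas: Oakdale 5.5445, Rivermont 7.6045, Pinehurst 4.8510.
Lower quotas: Oakdale 5, Rivermont 7, Pinehurst 4 (sum 16, leaving 2 seats).
Remainders in descending order: Pinehurst 0.8510, Rivermont 0.6045, Oakdale 0.5445.
The surplus seats go to Pinehurst, Rivermont.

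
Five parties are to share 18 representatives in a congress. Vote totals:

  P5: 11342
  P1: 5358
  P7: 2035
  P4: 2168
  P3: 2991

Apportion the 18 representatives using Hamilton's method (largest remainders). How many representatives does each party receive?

Standard divisor: 23894 ÷ 18 ≈ 1327.444.
Standard quotas: P5 8.5442, P1 4.0363, P7 1.5330, P4 1.6332, P3 2.2532.
Lower quotas: P5 8, P1 4, P7 1, P4 1, P3 2 (sum 16, leaving 2 seats).
Remainders in descending order: P4 0.6332, P5 0.5442, P7 0.5330, P3 0.2532, P1 0.0363.
The surplus seats go to P4, P5.

P5: 9, P1: 4, P7: 1, P4: 2, P3: 2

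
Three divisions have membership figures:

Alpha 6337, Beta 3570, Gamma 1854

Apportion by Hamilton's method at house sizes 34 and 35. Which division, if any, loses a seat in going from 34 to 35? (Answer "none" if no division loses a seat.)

At 34 seats: Alpha 18, Beta 10, Gamma 6.
At 35 seats: Alpha 19, Beta 11, Gamma 5.
Gamma drops from 6 to 5.

Gamma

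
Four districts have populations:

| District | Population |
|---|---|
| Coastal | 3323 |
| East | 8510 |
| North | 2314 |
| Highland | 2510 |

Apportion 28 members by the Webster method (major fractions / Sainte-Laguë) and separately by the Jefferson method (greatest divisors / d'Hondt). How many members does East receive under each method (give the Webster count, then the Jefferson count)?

Webster: Coastal 6, East 14, North 4, Highland 4.
Jefferson: Coastal 5, East 15, North 4, Highland 4.
East gets 14 under Webster and 15 under Jefferson.

14 and 15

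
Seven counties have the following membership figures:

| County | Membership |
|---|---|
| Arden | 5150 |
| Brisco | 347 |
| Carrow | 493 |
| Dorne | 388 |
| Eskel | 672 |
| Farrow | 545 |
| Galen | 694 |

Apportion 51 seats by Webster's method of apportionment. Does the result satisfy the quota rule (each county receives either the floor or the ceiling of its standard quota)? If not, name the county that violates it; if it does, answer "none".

Arden

Standard quotas: Arden 31.687, Brisco 2.135, Carrow 3.033, Dorne 2.387, Eskel 4.135, Farrow 3.353, Galen 4.270.
Webster allocation: Arden 33, Brisco 2, Carrow 3, Dorne 2, Eskel 4, Farrow 3, Galen 4.
Arden has quota 31.687 (lower 31, upper 32) but receives 33 — outside the quota interval.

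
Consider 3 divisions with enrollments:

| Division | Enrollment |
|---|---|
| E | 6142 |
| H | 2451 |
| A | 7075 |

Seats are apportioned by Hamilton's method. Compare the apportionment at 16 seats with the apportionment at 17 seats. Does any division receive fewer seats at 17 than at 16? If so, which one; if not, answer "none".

At 16 seats: E 6, H 3, A 7.
At 17 seats: E 7, H 2, A 8.
H drops from 3 to 2.

H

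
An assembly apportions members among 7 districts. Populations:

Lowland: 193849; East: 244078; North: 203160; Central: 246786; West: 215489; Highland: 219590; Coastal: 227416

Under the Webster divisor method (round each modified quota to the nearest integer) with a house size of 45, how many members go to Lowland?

6

Standard divisor 1550368/45 ≈ 34452.622; standard quotas: Lowland 5.627, East 7.084, North 5.897, Central 7.163, West 6.255, Highland 6.374, Coastal 6.601.
Rounding to the nearest integer gives Lowland 6, East 7, North 6, Central 7, West 6, Highland 6, Coastal 7 — total 45, matching the house size, so no adjustment is needed.
Lowland receives 6.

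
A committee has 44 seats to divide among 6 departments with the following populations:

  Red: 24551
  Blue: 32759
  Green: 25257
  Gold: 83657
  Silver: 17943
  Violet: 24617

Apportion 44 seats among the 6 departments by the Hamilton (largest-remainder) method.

Total 208784; standard divisor 208784/44 ≈ 4745.091.
Standard quotas: Red 5.1740, Blue 6.9038, Green 5.3228, Gold 17.6302, Silver 3.7814, Violet 5.1879.
Lower quotas: Red 5, Blue 6, Green 5, Gold 17, Silver 3, Violet 5 (sum 41, leaving 3 seats).
Remainders in descending order: Blue 0.9038, Silver 0.7814, Gold 0.6302, Green 0.3228, Violet 0.1879, Red 0.1740.
The surplus seats go to Blue, Silver, Gold.

Red=5, Blue=7, Green=5, Gold=18, Silver=4, Violet=5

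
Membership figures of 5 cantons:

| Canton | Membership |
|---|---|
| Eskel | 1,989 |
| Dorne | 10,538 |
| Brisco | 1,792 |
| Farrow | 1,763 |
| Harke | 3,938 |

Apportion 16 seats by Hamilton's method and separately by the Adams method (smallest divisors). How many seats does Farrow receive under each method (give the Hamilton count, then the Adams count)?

1 and 2

Hamilton: Eskel 2, Dorne 8, Brisco 2, Farrow 1, Harke 3.
Adams: Eskel 2, Dorne 7, Brisco 2, Farrow 2, Harke 3.
Farrow gets 1 under Hamilton and 2 under Adams.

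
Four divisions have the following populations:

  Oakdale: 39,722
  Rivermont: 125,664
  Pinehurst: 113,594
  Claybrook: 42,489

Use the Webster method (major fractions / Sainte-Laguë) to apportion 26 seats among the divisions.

Oakdale 3; Rivermont 10; Pinehurst 9; Claybrook 4

Standard divisor 321469/26 ≈ 12364.192; standard quotas: Oakdale 3.213, Rivermont 10.164, Pinehurst 9.187, Claybrook 3.436.
Rounding to the nearest integer gives 3, 10, 9, 3 = 25 seats, so the divisor must be adjusted.
With modified divisor 12050: modified quotas Oakdale 3.296, Rivermont 10.429, Pinehurst 9.427, Claybrook 3.526.
Rounding to the nearest integer: Oakdale 3, Rivermont 10, Pinehurst 9, Claybrook 4 (total 26).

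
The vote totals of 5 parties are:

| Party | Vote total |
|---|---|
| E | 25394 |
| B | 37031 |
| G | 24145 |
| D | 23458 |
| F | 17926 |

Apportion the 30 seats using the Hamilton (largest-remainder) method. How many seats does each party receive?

E 6, B 9, G 6, D 5, F 4

Standard divisor: 127954 ÷ 30 ≈ 4265.133.
Standard quotas: E 5.9539, B 8.6823, G 5.6610, D 5.4999, F 4.2029.
Lower quotas: E 5, B 8, G 5, D 5, F 4 (sum 27, leaving 3 seats).
Remainders in descending order: E 0.9539, B 0.6823, G 0.6610, D 0.4999, F 0.2029.
Largest remainders: E, B, G receive the extra seats.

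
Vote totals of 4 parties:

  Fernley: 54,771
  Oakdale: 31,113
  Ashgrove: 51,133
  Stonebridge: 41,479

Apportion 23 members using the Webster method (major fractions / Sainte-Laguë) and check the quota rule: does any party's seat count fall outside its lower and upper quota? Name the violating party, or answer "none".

none

Standard quotas: Fernley 7.057, Oakdale 4.009, Ashgrove 6.589, Stonebridge 5.345.
Webster allocation: Fernley 7, Oakdale 4, Ashgrove 7, Stonebridge 5.
Every allocation lies between the lower and upper quota.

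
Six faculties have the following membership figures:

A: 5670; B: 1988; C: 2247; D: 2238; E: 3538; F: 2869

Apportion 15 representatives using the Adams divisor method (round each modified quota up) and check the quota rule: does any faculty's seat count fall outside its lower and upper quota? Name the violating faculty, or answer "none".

Standard quotas: A 4.585, B 1.608, C 1.817, D 1.810, E 2.861, F 2.320.
Adams allocation: A 4, B 2, C 2, D 2, E 3, F 2.
Every allocation lies between the lower and upper quota.

none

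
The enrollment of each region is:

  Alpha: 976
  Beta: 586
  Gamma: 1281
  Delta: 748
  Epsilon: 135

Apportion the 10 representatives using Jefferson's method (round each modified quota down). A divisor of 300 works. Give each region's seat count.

With modified divisor 300: modified quotas Alpha 3.253, Beta 1.953, Gamma 4.270, Delta 2.493, Epsilon 0.450.
Rounding down: Alpha 3, Beta 1, Gamma 4, Delta 2, Epsilon 0 (total 10).

Alpha 3, Beta 1, Gamma 4, Delta 2, Epsilon 0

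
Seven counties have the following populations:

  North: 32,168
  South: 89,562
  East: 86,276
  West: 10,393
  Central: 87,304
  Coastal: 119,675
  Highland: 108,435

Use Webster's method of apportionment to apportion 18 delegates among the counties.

Standard divisor 533813/18 ≈ 29656.278; standard quotas: North 1.085, South 3.020, East 2.909, West 0.350, Central 2.944, Coastal 4.035, Highland 3.656.
Rounding to the nearest integer gives North 1, South 3, East 3, West 0, Central 3, Coastal 4, Highland 4 — total 18, matching the house size, so no adjustment is needed.

North: 1, South: 3, East: 3, West: 0, Central: 3, Coastal: 4, Highland: 4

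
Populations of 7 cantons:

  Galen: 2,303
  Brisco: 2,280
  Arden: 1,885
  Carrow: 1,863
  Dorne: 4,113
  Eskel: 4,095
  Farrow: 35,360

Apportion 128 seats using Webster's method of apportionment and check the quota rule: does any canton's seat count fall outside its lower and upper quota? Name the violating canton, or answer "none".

Farrow

Standard quotas: Galen 5.680, Brisco 5.623, Arden 4.649, Carrow 4.595, Dorne 10.144, Eskel 10.100, Farrow 87.209.
Webster allocation: Galen 6, Brisco 6, Arden 5, Carrow 5, Dorne 10, Eskel 10, Farrow 86.
Farrow has quota 87.209 (lower 87, upper 88) but receives 86 — outside the quota interval.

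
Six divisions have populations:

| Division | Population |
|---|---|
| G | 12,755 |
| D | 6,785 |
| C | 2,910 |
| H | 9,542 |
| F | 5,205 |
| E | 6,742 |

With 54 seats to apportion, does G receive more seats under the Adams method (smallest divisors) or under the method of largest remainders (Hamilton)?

Adams: G 15, D 8, C 4, H 12, F 7, E 8.
Hamilton: G 16, D 8, C 4, H 12, F 6, E 8.
G gets 15 under Adams and 16 under Hamilton.

Hamilton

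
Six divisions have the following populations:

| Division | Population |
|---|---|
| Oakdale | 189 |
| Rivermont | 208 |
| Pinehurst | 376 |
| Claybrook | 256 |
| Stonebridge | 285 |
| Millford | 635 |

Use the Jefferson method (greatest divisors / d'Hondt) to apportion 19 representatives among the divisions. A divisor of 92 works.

Oakdale=2, Rivermont=2, Pinehurst=4, Claybrook=2, Stonebridge=3, Millford=6

With modified divisor 92: modified quotas Oakdale 2.054, Rivermont 2.261, Pinehurst 4.087, Claybrook 2.783, Stonebridge 3.098, Millford 6.902.
Rounding down: Oakdale 2, Rivermont 2, Pinehurst 4, Claybrook 2, Stonebridge 3, Millford 6 (total 19).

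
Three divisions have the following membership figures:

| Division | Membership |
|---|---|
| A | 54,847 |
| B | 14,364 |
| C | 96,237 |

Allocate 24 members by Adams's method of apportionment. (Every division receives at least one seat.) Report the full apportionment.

A 8, B 2, C 14

Standard divisor 165448/24 ≈ 6893.667; standard quotas: A 7.956, B 2.084, C 13.960.
Rounding up gives 8, 3, 14 = 25 seats, so the divisor must be adjusted.
With modified divisor 7300: modified quotas A 7.513, B 1.968, C 13.183.
Rounding up: A 8, B 2, C 14 (total 24).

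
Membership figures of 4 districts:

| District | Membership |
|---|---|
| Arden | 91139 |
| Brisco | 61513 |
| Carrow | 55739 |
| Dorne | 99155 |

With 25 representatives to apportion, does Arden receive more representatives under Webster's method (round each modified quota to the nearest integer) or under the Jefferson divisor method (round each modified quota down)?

Jefferson

Webster: Arden 7, Brisco 5, Carrow 5, Dorne 8.
Jefferson: Arden 8, Brisco 5, Carrow 4, Dorne 8.
Arden gets 7 under Webster and 8 under Jefferson.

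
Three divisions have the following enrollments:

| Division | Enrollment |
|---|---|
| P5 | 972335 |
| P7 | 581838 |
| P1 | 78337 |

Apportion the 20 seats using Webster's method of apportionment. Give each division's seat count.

Standard divisor 1632510/20 ≈ 81625.5; standard quotas: P5 11.912, P7 7.128, P1 0.960.
Rounding to the nearest integer gives P5 12, P7 7, P1 1 — total 20, matching the house size, so no adjustment is needed.

P5: 12, P7: 7, P1: 1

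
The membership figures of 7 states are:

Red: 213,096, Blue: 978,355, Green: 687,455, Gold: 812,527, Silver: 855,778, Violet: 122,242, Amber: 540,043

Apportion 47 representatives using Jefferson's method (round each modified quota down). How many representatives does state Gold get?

Standard divisor 4209496/47 ≈ 89563.745; standard quotas: Red 2.379, Blue 10.924, Green 7.676, Gold 9.072, Silver 9.555, Violet 1.365, Amber 6.030.
Rounding down gives 2, 10, 7, 9, 9, 1, 6 = 44 seats, so the divisor must be adjusted.
With modified divisor 83600: modified quotas Red 2.549, Blue 11.703, Green 8.223, Gold 9.719, Silver 10.237, Violet 1.462, Amber 6.460.
Rounding down: Red 2, Blue 11, Green 8, Gold 9, Silver 10, Violet 1, Amber 6 (total 47).
Gold receives 9.

9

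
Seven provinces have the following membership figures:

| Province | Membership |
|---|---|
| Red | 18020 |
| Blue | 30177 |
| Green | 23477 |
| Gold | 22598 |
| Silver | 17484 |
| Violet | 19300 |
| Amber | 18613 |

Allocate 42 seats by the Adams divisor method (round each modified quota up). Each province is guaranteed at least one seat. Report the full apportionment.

Standard divisor 149669/42 ≈ 3563.548; standard quotas: Red 5.057, Blue 8.468, Green 6.588, Gold 6.341, Silver 4.906, Violet 5.416, Amber 5.223.
Rounding up gives 6, 9, 7, 7, 5, 6, 6 = 46 seats, so the divisor must be adjusted.
With modified divisor 3800: modified quotas Red 4.742, Blue 7.941, Green 6.178, Gold 5.947, Silver 4.601, Violet 5.079, Amber 4.898.
Rounding up: Red 5, Blue 8, Green 7, Gold 6, Silver 5, Violet 6, Amber 5 (total 42).

Red=5, Blue=8, Green=7, Gold=6, Silver=5, Violet=6, Amber=5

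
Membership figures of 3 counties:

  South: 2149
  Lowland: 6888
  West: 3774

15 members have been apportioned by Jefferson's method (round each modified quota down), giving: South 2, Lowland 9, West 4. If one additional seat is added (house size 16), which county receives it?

Priority for the next seat is population ÷ (current seats + 1).
Priorities: South 716.333, Lowland 688.800, West 754.800.
Highest priority: West.

West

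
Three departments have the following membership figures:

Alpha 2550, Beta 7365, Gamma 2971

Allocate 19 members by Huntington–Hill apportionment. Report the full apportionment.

Alpha: 4; Beta: 11; Gamma: 4

With divisor 683: modified quotas Alpha 3.734, Beta 10.783, Gamma 4.350.
Geometric-mean thresholds: Alpha √(3·4)=3.464, Beta √(10·11)=10.488, Gamma √(4·5)=4.472.
Each quota rounded against its threshold gives Alpha 4, Beta 11, Gamma 4 (total 19).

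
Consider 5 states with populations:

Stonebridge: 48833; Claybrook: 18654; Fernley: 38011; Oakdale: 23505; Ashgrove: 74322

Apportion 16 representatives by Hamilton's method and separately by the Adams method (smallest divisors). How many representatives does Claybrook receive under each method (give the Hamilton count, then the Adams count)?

Hamilton: Stonebridge 4, Claybrook 1, Fernley 3, Oakdale 2, Ashgrove 6.
Adams: Stonebridge 4, Claybrook 2, Fernley 3, Oakdale 2, Ashgrove 5.
Claybrook gets 1 under Hamilton and 2 under Adams.

1 and 2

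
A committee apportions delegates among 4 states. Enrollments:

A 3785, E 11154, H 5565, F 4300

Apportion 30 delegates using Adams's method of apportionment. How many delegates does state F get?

5

Standard divisor 24804/30 ≈ 826.8; standard quotas: A 4.578, E 13.491, H 6.731, F 5.201.
Rounding up gives 5, 14, 7, 6 = 32 seats, so the divisor must be adjusted.
With modified divisor 900: modified quotas A 4.206, E 12.393, H 6.183, F 4.778.
Rounding up: A 5, E 13, H 7, F 5 (total 30).
F receives 5.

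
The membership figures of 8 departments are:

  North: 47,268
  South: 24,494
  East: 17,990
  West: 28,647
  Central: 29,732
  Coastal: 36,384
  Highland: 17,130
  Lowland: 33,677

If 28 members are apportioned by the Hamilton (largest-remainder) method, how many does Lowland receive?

The standard divisor is 235322/28 ≈ 8404.357.
Standard quotas: North 5.6242, South 2.9144, East 2.1406, West 3.4086, Central 3.5377, Coastal 4.3292, Highland 2.0382, Lowland 4.0071.
Lower quotas: North 5, South 2, East 2, West 3, Central 3, Coastal 4, Highland 2, Lowland 4 (sum 25, leaving 3 seats).
Remainders in descending order: South 0.9144, North 0.6242, Central 0.5377, West 0.4086, Coastal 0.3292, East 0.1406, Highland 0.0382, Lowland 0.0071.
Largest remainders: South, North, Central receive the extra seats.
Lowland receives 4.

4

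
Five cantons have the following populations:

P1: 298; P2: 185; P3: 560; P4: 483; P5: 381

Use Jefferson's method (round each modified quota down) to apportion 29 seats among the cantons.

P1: 4, P2: 3, P3: 9, P4: 7, P5: 6

Standard divisor 1907/29 ≈ 65.759; standard quotas: P1 4.532, P2 2.813, P3 8.516, P4 7.345, P5 5.794.
Rounding down gives 4, 2, 8, 7, 5 = 26 seats, so the divisor must be adjusted.
With modified divisor 61: modified quotas P1 4.885, P2 3.033, P3 9.180, P4 7.918, P5 6.246.
Rounding down: P1 4, P2 3, P3 9, P4 7, P5 6 (total 29).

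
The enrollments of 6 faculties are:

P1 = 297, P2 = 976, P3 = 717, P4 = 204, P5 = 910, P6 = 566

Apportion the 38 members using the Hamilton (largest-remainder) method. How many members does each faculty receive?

P1: 3, P2: 10, P3: 8, P4: 2, P5: 9, P6: 6

Standard divisor: 3670 ÷ 38 ≈ 96.579.
Standard quotas: P1 3.075, P2 10.106, P3 7.424, P4 2.112, P5 9.422, P6 5.860.
Lower quotas: P1 3, P2 10, P3 7, P4 2, P5 9, P6 5 (sum 36, leaving 2 seats).
Remainders in descending order: P6 0.860, P3 0.424, P5 0.422, P4 0.112, P2 0.106, P1 0.075.
Largest remainders: P6, P3 receive the extra seats.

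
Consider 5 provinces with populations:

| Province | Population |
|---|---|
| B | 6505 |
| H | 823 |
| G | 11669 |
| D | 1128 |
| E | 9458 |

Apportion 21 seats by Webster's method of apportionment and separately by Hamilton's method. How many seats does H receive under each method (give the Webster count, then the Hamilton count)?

Webster: B 4, H 1, G 8, D 1, E 7.
Hamilton: B 5, H 0, G 8, D 1, E 7.
H gets 1 under Webster and 0 under Hamilton.

1 and 0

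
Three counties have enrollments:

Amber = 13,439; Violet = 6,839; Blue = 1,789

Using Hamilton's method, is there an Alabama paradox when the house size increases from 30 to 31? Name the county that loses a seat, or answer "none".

Blue

At 30 seats: Amber 18, Violet 9, Blue 3.
At 31 seats: Amber 19, Violet 10, Blue 2.
Blue drops from 3 to 2.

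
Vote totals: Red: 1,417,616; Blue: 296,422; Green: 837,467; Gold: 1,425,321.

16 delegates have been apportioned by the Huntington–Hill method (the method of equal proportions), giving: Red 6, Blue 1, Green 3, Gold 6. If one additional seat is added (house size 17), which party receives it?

Priority for the next seat is population ÷ (√(s·(s+1))).
Priorities: Red 218742.898, Blue 209602.006, Green 241755.899, Gold 219931.805.
Highest priority: Green.

Green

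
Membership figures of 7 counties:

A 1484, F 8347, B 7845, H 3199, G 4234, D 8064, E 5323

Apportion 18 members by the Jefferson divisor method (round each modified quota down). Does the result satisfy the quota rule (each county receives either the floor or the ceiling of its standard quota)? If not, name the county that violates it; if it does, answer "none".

none

Standard quotas: A 0.694, F 3.903, B 3.668, H 1.496, G 1.980, D 3.771, E 2.489.
Jefferson allocation: A 0, F 4, B 4, H 1, G 2, D 4, E 3.
Every allocation lies between the lower and upper quota.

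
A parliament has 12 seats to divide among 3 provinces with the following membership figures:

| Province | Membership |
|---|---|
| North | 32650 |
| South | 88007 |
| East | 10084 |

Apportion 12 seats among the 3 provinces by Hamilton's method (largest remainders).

North=3, South=8, East=1

Standard divisor: 130741 ÷ 12 ≈ 10895.083.
Standard quotas: North 2.9968, South 8.0777, East 0.9256.
Lower quotas: North 2, South 8, East 0 (sum 10, leaving 2 seats).
Remainders in descending order: North 0.9968, East 0.9256, South 0.0777.
Largest remainders: North, East receive the extra seats.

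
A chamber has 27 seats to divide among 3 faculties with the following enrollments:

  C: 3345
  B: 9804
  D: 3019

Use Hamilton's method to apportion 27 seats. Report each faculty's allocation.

C 6, B 16, D 5

Standard divisor: 16168 ÷ 27 ≈ 598.815.
Standard quotas: C 5.5860, B 16.3723, D 5.0416.
Lower quotas: C 5, B 16, D 5 (sum 26, leaving 1 seat).
Remainders in descending order: C 0.5860, B 0.3723, D 0.0416.
Largest remainder: C receives the extra seat.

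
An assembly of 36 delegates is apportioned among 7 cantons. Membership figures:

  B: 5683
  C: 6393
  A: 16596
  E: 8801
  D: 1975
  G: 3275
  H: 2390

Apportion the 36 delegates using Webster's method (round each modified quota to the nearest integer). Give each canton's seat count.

Standard divisor 45113/36 ≈ 1253.139; standard quotas: B 4.535, C 5.102, A 13.244, E 7.023, D 1.576, G 2.613, H 1.907.
Rounding to the nearest integer gives 5, 5, 13, 7, 2, 3, 2 = 37 seats, so the divisor must be adjusted.
With modified divisor 1290: modified quotas B 4.405, C 4.956, A 12.865, E 6.822, D 1.531, G 2.539, H 1.853.
Rounding to the nearest integer: B 4, C 5, A 13, E 7, D 2, G 3, H 2 (total 36).

B=4, C=5, A=13, E=7, D=2, G=3, H=2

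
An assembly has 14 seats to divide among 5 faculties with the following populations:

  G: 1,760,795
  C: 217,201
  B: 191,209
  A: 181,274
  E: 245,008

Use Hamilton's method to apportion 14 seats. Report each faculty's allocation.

Total 2595487; standard divisor 2595487/14 ≈ 185391.929.
Standard quotas: G 9.4977, C 1.1716, B 1.0314, A 0.9778, E 1.3216.
Lower quotas: G 9, C 1, B 1, A 0, E 1 (sum 12, leaving 2 seats).
Remainders in descending order: A 0.9778, G 0.4977, E 0.3216, C 0.1716, B 0.0314.
Largest remainders: A, G receive the extra seats.

G: 10, C: 1, B: 1, A: 1, E: 1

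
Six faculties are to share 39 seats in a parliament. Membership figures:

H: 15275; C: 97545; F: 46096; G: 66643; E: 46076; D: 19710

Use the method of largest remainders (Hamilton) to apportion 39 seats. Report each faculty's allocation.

The standard divisor is 291345/39 ≈ 7470.385.
Standard quotas: H 2.0447, C 13.0576, F 6.1705, G 8.9210, E 6.1678, D 2.6384.
Lower quotas: H 2, C 13, F 6, G 8, E 6, D 2 (sum 37, leaving 2 seats).
Remainders in descending order: G 0.9210, D 0.6384, F 0.1705, E 0.1678, C 0.0576, H 0.0447.
The surplus seats go to G, D.

H 2, C 13, F 6, G 9, E 6, D 3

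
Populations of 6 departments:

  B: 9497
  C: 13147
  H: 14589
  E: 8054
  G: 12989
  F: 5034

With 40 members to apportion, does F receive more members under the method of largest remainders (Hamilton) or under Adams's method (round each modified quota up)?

Adams

Hamilton: B 6, C 9, H 9, E 5, G 8, F 3.
Adams: B 6, C 8, H 9, E 5, G 8, F 4.
F gets 3 under Hamilton and 4 under Adams.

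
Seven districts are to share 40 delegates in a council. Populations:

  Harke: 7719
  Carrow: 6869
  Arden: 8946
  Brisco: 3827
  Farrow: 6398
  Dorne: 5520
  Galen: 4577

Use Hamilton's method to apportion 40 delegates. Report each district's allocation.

Total 43856; standard divisor 43856/40 ≈ 1096.4.
Standard quotas: Harke 7.0403, Carrow 6.2650, Arden 8.1594, Brisco 3.4905, Farrow 5.8355, Dorne 5.0347, Galen 4.1746.
Lower quotas: Harke 7, Carrow 6, Arden 8, Brisco 3, Farrow 5, Dorne 5, Galen 4 (sum 38, leaving 2 seats).
Remainders in descending order: Farrow 0.8355, Brisco 0.4905, Carrow 0.2650, Galen 0.1746, Arden 0.1594, Harke 0.0403, Dorne 0.0347.
The surplus seats go to Farrow, Brisco.

Harke 7, Carrow 6, Arden 8, Brisco 4, Farrow 6, Dorne 5, Galen 4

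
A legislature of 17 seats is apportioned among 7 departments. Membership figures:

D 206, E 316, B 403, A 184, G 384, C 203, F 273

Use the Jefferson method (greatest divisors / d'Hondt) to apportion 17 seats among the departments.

Standard divisor 1969/17 ≈ 115.824; standard quotas: D 1.779, E 2.728, B 3.479, A 1.589, G 3.315, C 1.753, F 2.357.
Rounding down gives 1, 2, 3, 1, 3, 1, 2 = 13 seats, so the divisor must be adjusted.
With modified divisor 100: modified quotas D 2.060, E 3.160, B 4.030, A 1.840, G 3.840, C 2.030, F 2.730.
Rounding down: D 2, E 3, B 4, A 1, G 3, C 2, F 2 (total 17).

D 2, E 3, B 4, A 1, G 3, C 2, F 2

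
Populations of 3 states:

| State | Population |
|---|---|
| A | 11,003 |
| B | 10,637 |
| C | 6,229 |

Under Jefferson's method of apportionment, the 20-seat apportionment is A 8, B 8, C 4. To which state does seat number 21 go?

C

Priority for the next seat is population ÷ (current seats + 1).
Priorities: A 1222.556, B 1181.889, C 1245.800.
Highest priority: C.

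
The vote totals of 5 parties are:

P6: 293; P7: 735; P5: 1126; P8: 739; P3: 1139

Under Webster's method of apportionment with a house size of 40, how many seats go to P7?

Standard divisor 4032/40 ≈ 100.8; standard quotas: P6 2.907, P7 7.292, P5 11.171, P8 7.331, P3 11.300.
Rounding to the nearest integer gives 3, 7, 11, 7, 11 = 39 seats, so the divisor must be adjusted.
With modified divisor 98.8: modified quotas P6 2.966, P7 7.439, P5 11.397, P8 7.480, P3 11.528.
Rounding to the nearest integer: P6 3, P7 7, P5 11, P8 7, P3 12 (total 40).
P7 receives 7.

7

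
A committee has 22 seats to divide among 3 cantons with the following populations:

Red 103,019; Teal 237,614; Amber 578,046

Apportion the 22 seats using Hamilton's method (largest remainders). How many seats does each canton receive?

Standard divisor: 918679 ÷ 22 ≈ 41758.136.
Standard quotas: Red 2.4670, Teal 5.6902, Amber 13.8427.
Lower quotas: Red 2, Teal 5, Amber 13 (sum 20, leaving 2 seats).
Remainders in descending order: Amber 0.8427, Teal 0.6902, Red 0.4670.
Largest remainders: Amber, Teal receive the extra seats.

Red: 2, Teal: 6, Amber: 14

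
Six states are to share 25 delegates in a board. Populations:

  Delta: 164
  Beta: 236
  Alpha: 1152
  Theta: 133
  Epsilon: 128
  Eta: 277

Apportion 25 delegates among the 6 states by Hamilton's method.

Delta: 2, Beta: 3, Alpha: 14, Theta: 2, Epsilon: 1, Eta: 3

Total 2090; standard divisor 2090/25 ≈ 83.6.
Standard quotas: Delta 1.962, Beta 2.823, Alpha 13.780, Theta 1.591, Epsilon 1.531, Eta 3.313.
Lower quotas: Delta 1, Beta 2, Alpha 13, Theta 1, Epsilon 1, Eta 3 (sum 21, leaving 4 seats).
Remainders in descending order: Delta 0.962, Beta 0.823, Alpha 0.780, Theta 0.591, Epsilon 0.531, Eta 0.313.
The surplus seats go to Delta, Beta, Alpha, Theta.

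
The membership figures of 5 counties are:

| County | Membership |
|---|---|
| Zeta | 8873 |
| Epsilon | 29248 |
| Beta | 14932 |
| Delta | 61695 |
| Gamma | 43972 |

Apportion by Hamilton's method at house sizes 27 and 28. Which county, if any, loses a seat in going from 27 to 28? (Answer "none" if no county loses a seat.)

At 27 seats: Zeta 2, Epsilon 5, Beta 3, Delta 10, Gamma 7.
At 28 seats: Zeta 1, Epsilon 5, Beta 3, Delta 11, Gamma 8.
Zeta drops from 2 to 1.

Zeta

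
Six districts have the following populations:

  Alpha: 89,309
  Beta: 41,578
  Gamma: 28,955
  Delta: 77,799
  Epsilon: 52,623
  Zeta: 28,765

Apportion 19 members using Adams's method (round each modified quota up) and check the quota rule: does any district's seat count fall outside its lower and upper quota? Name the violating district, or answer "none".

Standard quotas: Alpha 5.319, Beta 2.476, Gamma 1.724, Delta 4.633, Epsilon 3.134, Zeta 1.713.
Adams allocation: Alpha 5, Beta 3, Gamma 2, Delta 4, Epsilon 3, Zeta 2.
Every allocation lies between the lower and upper quota.

none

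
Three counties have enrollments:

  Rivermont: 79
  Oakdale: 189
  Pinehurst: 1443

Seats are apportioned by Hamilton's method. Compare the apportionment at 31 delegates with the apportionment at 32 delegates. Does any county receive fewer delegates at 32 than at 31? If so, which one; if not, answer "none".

Rivermont

At 31 seats: Rivermont 2, Oakdale 3, Pinehurst 26.
At 32 seats: Rivermont 1, Oakdale 4, Pinehurst 27.
Rivermont drops from 2 to 1.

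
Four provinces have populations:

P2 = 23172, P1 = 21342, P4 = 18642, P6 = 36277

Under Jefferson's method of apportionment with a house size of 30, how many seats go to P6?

11

Standard divisor 99433/30 ≈ 3314.433; standard quotas: P2 6.991, P1 6.439, P4 5.624, P6 10.945.
Rounding down gives 6, 6, 5, 10 = 27 seats, so the divisor must be adjusted.
With modified divisor 3080: modified quotas P2 7.523, P1 6.929, P4 6.053, P6 11.778.
Rounding down: P2 7, P1 6, P4 6, P6 11 (total 30).
P6 receives 11.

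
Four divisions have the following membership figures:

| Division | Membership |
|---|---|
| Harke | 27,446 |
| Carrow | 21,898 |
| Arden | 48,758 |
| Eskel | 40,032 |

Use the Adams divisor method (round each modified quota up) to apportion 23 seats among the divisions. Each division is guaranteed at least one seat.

Harke 5, Carrow 4, Arden 8, Eskel 6

Standard divisor 138134/23 ≈ 6005.826; standard quotas: Harke 4.570, Carrow 3.646, Arden 8.118, Eskel 6.666.
Rounding up gives 5, 4, 9, 7 = 25 seats, so the divisor must be adjusted.
With modified divisor 6800: modified quotas Harke 4.036, Carrow 3.220, Arden 7.170, Eskel 5.887.
Rounding up: Harke 5, Carrow 4, Arden 8, Eskel 6 (total 23).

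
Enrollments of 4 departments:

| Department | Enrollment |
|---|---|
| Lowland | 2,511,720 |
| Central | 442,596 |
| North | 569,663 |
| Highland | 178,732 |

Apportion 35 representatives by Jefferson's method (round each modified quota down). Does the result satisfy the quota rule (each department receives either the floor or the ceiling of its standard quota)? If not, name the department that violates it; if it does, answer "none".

Standard quotas: Lowland 23.742, Central 4.184, North 5.385, Highland 1.689.
Jefferson allocation: Lowland 25, Central 4, North 5, Highland 1.
Lowland has quota 23.742 (lower 23, upper 24) but receives 25 — outside the quota interval.

Lowland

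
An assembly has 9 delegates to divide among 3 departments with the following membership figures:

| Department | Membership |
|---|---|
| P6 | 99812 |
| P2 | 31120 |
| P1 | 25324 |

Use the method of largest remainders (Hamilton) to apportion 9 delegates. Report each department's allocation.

Standard divisor: 156256 ÷ 9 ≈ 17361.778.
Standard quotas: P6 5.7490, P2 1.7924, P1 1.4586.
Lower quotas: P6 5, P2 1, P1 1 (sum 7, leaving 2 seats).
Remainders in descending order: P2 0.7924, P6 0.7490, P1 0.4586.
The surplus seats go to P2, P6.

P6: 6; P2: 2; P1: 1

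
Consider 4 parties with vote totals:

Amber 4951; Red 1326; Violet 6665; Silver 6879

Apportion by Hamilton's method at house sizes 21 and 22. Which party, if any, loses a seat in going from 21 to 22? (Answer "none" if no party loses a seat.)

At 21 seats: Amber 5, Red 2, Violet 7, Silver 7.
At 22 seats: Amber 6, Red 1, Violet 7, Silver 8.
Red drops from 2 to 1.

Red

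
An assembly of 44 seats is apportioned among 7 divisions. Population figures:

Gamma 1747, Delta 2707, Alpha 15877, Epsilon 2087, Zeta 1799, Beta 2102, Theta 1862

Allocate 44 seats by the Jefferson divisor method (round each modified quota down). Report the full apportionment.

Gamma=2, Delta=4, Alpha=26, Epsilon=3, Zeta=3, Beta=3, Theta=3

Standard divisor 28181/44 ≈ 640.477; standard quotas: Gamma 2.728, Delta 4.227, Alpha 24.789, Epsilon 3.259, Zeta 2.809, Beta 3.282, Theta 2.907.
Rounding down gives 2, 4, 24, 3, 2, 3, 2 = 40 seats, so the divisor must be adjusted.
With modified divisor 590: modified quotas Gamma 2.961, Delta 4.588, Alpha 26.910, Epsilon 3.537, Zeta 3.049, Beta 3.563, Theta 3.156.
Rounding down: Gamma 2, Delta 4, Alpha 26, Epsilon 3, Zeta 3, Beta 3, Theta 3 (total 44).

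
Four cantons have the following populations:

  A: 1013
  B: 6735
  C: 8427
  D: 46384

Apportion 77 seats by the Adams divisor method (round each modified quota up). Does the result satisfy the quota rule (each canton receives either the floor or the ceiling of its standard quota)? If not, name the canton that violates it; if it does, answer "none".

Standard quotas: A 1.247, B 8.290, C 10.372, D 57.091.
Adams allocation: A 2, B 8, C 11, D 56.
D has quota 57.091 (lower 57, upper 58) but receives 56 — outside the quota interval.

D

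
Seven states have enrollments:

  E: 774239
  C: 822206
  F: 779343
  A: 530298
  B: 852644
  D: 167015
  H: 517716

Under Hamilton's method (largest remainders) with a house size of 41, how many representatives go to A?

5

Total 4443461; standard divisor 4443461/41 ≈ 108377.098.
Standard quotas: E 7.1439, C 7.5865, F 7.1910, A 4.8931, B 7.8674, D 1.5411, H 4.7770.
Lower quotas: E 7, C 7, F 7, A 4, B 7, D 1, H 4 (sum 37, leaving 4 seats).
Remainders in descending order: A 0.8931, B 0.8674, H 0.7770, C 0.5865, D 0.5411, F 0.1910, E 0.1439.
Largest remainders: A, B, H, C receive the extra seats.
A receives 5.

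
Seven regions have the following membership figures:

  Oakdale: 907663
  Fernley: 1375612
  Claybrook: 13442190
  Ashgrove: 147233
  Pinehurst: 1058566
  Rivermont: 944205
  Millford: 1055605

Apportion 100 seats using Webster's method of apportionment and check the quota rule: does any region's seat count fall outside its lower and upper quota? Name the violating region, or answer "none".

Standard quotas: Oakdale 4.795, Fernley 7.266, Claybrook 71.006, Ashgrove 0.778, Pinehurst 5.592, Rivermont 4.988, Millford 5.576.
Webster allocation: Oakdale 5, Fernley 7, Claybrook 70, Ashgrove 1, Pinehurst 6, Rivermont 5, Millford 6.
Claybrook has quota 71.006 (lower 71, upper 72) but receives 70 — outside the quota interval.

Claybrook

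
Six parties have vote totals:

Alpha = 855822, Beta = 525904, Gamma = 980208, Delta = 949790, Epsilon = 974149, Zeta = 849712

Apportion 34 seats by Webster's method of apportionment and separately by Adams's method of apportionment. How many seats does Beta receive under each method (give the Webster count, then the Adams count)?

Webster: Alpha 6, Beta 3, Gamma 7, Delta 6, Epsilon 6, Zeta 6.
Adams: Alpha 6, Beta 4, Gamma 6, Delta 6, Epsilon 6, Zeta 6.
Beta gets 3 under Webster and 4 under Adams.

3 and 4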